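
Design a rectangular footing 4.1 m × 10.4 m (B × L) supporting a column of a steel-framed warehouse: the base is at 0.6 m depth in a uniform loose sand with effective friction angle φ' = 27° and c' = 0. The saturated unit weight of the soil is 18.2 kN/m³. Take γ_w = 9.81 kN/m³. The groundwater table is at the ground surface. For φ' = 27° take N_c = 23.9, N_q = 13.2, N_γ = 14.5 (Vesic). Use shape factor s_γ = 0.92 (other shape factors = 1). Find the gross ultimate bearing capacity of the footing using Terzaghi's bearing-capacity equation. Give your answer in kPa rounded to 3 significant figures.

Water table at ground surface, so effective unit weight γ' = 18.2 − 9.81 = 8.39 kN/m³ is used throughout; overburden q = 8.39 × 0.6 = 5.034 kPa; the same γ' applies in the ½γBN_γ term.
Surcharge term q·N_q = 5.034 × 13.2 = 66.449 kPa; self-weight term 0.5·γ·B·N_γ·s_γ = 0.5 × 8.39 × 4.1 × 14.5 × 0.92 = 229.44 kPa.
q_ult = 66.449 + 229.44 = 295.89 kPa.

q_ult ≈ 296 kPa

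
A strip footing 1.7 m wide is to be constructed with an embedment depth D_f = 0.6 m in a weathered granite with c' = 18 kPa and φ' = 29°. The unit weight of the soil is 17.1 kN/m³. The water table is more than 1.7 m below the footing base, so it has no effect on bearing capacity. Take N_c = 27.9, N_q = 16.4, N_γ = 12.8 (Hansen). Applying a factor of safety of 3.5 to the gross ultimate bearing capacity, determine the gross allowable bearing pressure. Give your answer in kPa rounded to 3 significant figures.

q = γ·D_f = 17.1 × 0.6 = 10.26 kPa.
c·N_c = 18 × 27.9 = 502.2 kPa
q·N_q = 10.26 × 16.4 = 168.26 kPa
0.5·γ·B·N_γ = 0.5 × 17.1 × 1.7 × 12.8 = 186.05 kPa
q_ult = 502.2 + 168.26 + 186.05 = 856.51 kPa.
q_all = q_ult / FS = 856.51 / 3.5 = 244.72 kPa.

q_all ≈ 245 kPa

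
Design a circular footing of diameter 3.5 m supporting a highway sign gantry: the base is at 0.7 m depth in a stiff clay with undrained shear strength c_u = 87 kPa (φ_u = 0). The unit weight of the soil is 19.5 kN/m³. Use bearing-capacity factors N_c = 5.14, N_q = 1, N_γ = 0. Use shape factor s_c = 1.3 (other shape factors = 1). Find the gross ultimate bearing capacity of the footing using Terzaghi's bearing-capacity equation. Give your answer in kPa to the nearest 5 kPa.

q_ult ≈ 595 kPa

Overburden at base level: q = 19.5 × 0.7 = 13.65 kPa.
Cohesion term c·N_c·s_c = 87 × 5.14 × 1.3 = 581.33 kPa; surcharge term q·N_q = 13.65 × 1 = 13.65 kPa.
q_ult = 581.33 + 13.65 = 594.98 kPa.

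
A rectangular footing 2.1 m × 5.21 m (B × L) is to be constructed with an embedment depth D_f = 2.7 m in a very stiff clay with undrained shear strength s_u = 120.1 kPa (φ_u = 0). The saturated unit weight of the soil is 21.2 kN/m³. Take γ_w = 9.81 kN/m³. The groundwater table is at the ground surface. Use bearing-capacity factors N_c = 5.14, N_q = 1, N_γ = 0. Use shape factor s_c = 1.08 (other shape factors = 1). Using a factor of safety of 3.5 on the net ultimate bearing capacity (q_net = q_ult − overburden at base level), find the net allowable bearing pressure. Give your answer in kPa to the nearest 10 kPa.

q_all(net) ≈ 190 kPa

With the water table at the surface the whole profile is submerged: γ' = 21.2 − 9.81 = 11.39 kN/m³, so q = γ'·D_f = 30.753 kPa.
q_ult = c·N_c·s_c + q·N_q
     = 120.1 × 5.14 × 1.08 + 30.753 × 1
     = 666.7 + 30.753 = 697.45 kPa.
q_net = 697.45 − 30.753 = 666.7 kPa.
q_all(net) = 666.7 / 3.5 = 190.49 kPa.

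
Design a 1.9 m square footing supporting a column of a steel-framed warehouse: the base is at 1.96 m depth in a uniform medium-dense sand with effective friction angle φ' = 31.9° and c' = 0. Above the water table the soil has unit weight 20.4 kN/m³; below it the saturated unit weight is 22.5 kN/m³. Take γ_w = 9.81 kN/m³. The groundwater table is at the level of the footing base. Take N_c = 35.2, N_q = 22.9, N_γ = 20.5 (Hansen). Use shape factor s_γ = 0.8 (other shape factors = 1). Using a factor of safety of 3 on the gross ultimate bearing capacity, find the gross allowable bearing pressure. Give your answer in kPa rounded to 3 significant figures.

q_all ≈ 371 kPa

q = γ·D_f = 20.4 × 1.96 = 39.984 kPa.
For the ½γBN_γ term take γ' = 22.5 − 9.81 = 12.69 kN/m³ (soil below base is submerged).
q·N_q = 39.984 × 22.9 = 915.63 kPa
0.5·γ·B·N_γ·s_γ = 0.5 × 12.69 × 1.9 × 20.5 × 0.8 = 197.71 kPa
q_ult = 915.63 + 197.71 = 1113.3 kPa.
q_all = 1113.3 / 3 = 371.11 kPa.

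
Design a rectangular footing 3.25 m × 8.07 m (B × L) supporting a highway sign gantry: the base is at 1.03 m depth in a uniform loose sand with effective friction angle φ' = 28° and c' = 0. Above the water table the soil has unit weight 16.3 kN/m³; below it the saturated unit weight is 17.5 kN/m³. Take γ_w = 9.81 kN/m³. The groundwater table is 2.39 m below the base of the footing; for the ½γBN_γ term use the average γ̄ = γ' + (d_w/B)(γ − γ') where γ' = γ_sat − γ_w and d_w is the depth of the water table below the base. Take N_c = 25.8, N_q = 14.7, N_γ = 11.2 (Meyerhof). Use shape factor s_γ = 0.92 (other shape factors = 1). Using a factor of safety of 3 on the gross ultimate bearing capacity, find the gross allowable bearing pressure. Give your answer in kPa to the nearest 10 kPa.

q = γ·D_f = 16.3 × 1.03 = 16.789 kPa.
γ' = 7.69 kN/m³; averaging over the depth B below the base, γ̄ = γ' + (d_w/B)(γ − γ') = 14.022 kN/m³.
q·N_q = 16.789 × 14.7 = 246.8 kPa
0.5·γ·B·N_γ·s_γ = 0.5 × 14.022 × 3.25 × 11.2 × 0.92 = 234.78 kPa
q_ult = 246.8 + 234.78 = 481.58 kPa.
q_all = 481.58 / 3 = 160.53 kPa.

q_all ≈ 160 kPa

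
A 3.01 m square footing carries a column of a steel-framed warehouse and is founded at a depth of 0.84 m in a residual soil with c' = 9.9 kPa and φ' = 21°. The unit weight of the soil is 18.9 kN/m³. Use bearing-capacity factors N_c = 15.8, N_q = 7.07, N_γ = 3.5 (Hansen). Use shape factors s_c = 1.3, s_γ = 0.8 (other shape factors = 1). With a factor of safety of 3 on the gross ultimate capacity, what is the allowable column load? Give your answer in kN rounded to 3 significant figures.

P_all ≈ 1190 kN

Effective surcharge at the founding depth q = γ·D_f = 18.9 × 0.84 = 15.876 kPa.
q_ult = c·N_c·s_c + q·N_q + 0.5·γ·B·N_γ·s_γ
     = 9.9 × 15.8 × 1.3 + 15.876 × 7.07 + 0.5 × 18.9 × 3.01 × 3.5 × 0.8
     = 203.35 + 112.24 + 79.645 = 395.23 kPa.
Gross allowable pressure q_all = 395.23 / 3 = 131.74 kPa.
Footing area = 9.0601 m², so allowable column load = 131.74 × 9.0601 = 1193.6 kN.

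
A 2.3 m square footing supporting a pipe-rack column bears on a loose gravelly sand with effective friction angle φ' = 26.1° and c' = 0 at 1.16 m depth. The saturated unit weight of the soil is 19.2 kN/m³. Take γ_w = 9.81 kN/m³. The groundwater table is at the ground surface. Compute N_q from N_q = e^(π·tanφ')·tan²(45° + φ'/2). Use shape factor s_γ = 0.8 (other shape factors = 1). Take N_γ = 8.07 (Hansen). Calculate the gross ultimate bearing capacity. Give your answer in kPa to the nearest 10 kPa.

tan26.1° = 0.4899, so N_q = e^(π×0.4899)·tan²(58.05°) = 4.66 × 2.571 = 11.98.
With the water table at the surface the whole profile is submerged: γ' = 19.2 − 9.81 = 9.39 kN/m³, so q = γ'·D_f = 10.892 kPa; the same γ' applies in the ½γBN_γ term.
q_ult = q·N_q + 0.5·γ·B·N_γ·s_γ
     = 10.892 × 11.981 + 0.5 × 9.39 × 2.3 × 8.07 × 0.8
     = 130.51 + 69.715 = 200.22 kPa.

q_ult ≈ 200 kPa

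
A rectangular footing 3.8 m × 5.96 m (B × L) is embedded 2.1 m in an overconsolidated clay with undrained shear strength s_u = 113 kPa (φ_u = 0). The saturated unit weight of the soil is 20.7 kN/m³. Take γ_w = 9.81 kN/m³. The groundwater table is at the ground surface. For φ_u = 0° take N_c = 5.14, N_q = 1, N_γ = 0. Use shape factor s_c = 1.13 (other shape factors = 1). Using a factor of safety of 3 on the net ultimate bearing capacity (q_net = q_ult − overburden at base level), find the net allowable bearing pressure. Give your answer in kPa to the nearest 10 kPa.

q_all(net) ≈ 220 kPa

γ' = 20.7 − 9.81 = 10.89 kN/m³ (submerged throughout). q = 10.89 × 2.1 = 22.869 kPa.
c·N_c·s_c = 113 × 5.14 × 1.13 = 656.33 kPa
q·N_q = 22.869 × 1 = 22.869 kPa
q_ult = 656.33 + 22.869 = 679.2 kPa.
q_net = 679.2 − 22.869 = 656.33 kPa.
q_all(net) = 656.33 / 3 = 218.78 kPa.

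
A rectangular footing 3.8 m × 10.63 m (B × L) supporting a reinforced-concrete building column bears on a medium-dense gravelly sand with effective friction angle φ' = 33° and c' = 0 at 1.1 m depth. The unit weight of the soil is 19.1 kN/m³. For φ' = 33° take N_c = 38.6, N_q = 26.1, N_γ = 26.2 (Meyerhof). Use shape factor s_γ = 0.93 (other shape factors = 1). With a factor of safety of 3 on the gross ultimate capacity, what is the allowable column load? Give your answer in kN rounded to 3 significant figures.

q = γ·D_f = 19.1 × 1.1 = 21.01 kPa.
q·N_q = 21.01 × 26.1 = 548.36 kPa
0.5·γ·B·N_γ·s_γ = 0.5 × 19.1 × 3.8 × 26.2 × 0.93 = 884.24 kPa
q_ult = 548.36 + 884.24 = 1432.6 kPa.
Gross allowable pressure q_all = 1432.6 / 3 = 477.53 kPa.
Footing area = 40.394 m², so allowable column load = 477.53 × 40.394 = 19290 kN.

P_all ≈ 19300 kN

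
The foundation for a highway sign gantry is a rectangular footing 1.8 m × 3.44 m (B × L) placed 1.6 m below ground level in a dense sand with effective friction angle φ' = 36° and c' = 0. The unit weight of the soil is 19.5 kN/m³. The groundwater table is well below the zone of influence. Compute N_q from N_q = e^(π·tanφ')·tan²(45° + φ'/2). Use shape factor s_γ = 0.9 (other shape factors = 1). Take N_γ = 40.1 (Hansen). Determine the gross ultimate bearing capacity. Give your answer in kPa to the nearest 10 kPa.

q_ult ≈ 1810 kPa

tan36° = 0.7265, so N_q = e^(π×0.7265)·tan²(63°) = 9.801 × 3.852 = 37.75.
Overburden at base level: q = 19.5 × 1.6 = 31.2 kPa.
Surcharge term q·N_q = 31.2 × 37.752 = 1177.9 kPa; self-weight term 0.5·γ·B·N_γ·s_γ = 0.5 × 19.5 × 1.8 × 40.1 × 0.9 = 633.38 kPa.
q_ult = 1177.9 + 633.38 = 1811.3 kPa.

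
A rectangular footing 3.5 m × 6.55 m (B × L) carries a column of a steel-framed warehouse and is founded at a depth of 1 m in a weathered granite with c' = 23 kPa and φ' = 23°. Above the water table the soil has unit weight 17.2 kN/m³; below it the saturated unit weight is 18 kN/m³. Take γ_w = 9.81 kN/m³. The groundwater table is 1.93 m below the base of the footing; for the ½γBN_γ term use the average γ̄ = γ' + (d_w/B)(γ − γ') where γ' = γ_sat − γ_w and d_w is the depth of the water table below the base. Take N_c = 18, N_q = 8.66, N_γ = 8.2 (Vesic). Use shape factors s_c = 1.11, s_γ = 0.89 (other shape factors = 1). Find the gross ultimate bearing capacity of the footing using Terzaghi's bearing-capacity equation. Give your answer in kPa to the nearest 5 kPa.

q_ult ≈ 775 kPa

Effective surcharge at the founding depth q = γ·D_f = 17.2 × 1 = 17.2 kPa.
With d_w = 1.93 m < B, γ̄ = 8.19 + (1.93/3.5) × (17.2 − 8.19) = 13.158 kN/m³.
q_ult = c·N_c·s_c + q·N_q + 0.5·γ·B·N_γ·s_γ
     = 23 × 18 × 1.11 + 17.2 × 8.66 + 0.5 × 13.158 × 3.5 × 8.2 × 0.89
     = 459.54 + 148.95 + 168.05 = 776.54 kPa.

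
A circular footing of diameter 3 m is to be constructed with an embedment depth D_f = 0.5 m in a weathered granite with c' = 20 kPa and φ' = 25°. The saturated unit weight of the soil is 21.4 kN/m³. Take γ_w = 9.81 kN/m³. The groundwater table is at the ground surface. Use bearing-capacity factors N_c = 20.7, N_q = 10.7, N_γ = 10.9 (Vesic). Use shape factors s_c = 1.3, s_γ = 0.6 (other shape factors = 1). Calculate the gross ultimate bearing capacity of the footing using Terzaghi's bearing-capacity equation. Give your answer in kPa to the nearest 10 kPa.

Water table at ground surface, so effective unit weight γ' = 21.4 − 9.81 = 11.59 kN/m³ is used throughout; overburden q = 11.59 × 0.5 = 5.795 kPa; the same γ' applies in the ½γBN_γ term.
Cohesion term c·N_c·s_c = 20 × 20.7 × 1.3 = 538.2 kPa; surcharge term q·N_q = 5.795 × 10.7 = 62.006 kPa; self-weight term 0.5·γ·B·N_γ·s_γ = 0.5 × 11.59 × 3 × 10.9 × 0.6 = 113.7 kPa.
q_ult = 538.2 + 62.006 + 113.7 = 713.9 kPa.

q_ult ≈ 710 kPa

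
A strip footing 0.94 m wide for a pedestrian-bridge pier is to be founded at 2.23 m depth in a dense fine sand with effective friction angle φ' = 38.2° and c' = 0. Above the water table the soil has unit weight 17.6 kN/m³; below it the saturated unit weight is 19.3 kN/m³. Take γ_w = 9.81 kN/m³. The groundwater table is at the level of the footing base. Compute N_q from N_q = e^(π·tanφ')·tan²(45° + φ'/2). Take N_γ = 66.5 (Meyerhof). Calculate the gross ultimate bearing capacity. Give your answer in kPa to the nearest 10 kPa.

q_ult ≈ 2270 kPa

tan38.2° = 0.7869, so N_q = e^(π×0.7869)·tan²(64.1°) = 11.848 × 4.241 = 50.25.
q = γ·D_f = 17.6 × 2.23 = 39.248 kPa.
For the ½γBN_γ term take γ' = 19.3 − 9.81 = 9.49 kN/m³ (soil below base is submerged).
q·N_q = 39.248 × 50.251 = 1972.3 kPa
0.5·γ·B·N_γ = 0.5 × 9.49 × 0.94 × 66.5 = 296.61 kPa
q_ult = 1972.3 + 296.61 = 2268.9 kPa.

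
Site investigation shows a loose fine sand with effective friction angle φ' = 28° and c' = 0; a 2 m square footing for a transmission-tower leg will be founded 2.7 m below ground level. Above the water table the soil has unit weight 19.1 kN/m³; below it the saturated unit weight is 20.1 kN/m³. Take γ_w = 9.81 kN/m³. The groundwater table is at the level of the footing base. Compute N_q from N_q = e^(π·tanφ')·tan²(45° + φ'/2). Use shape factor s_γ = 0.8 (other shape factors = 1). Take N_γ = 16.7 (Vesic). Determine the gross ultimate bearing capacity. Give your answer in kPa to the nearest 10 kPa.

q_ult ≈ 900 kPa

tan28° = 0.5317, so N_q = e^(π×0.5317)·tan²(59°) = 5.314 × 2.77 = 14.72.
Overburden at base level: q = 19.1 × 2.7 = 51.57 kPa.
Below the base the soil is submerged, so the ½γBN_γ term uses γ' = 20.1 − 9.81 = 10.29 kN/m³.
Surcharge term q·N_q = 51.57 × 14.72 = 759.1 kPa; self-weight term 0.5·γ·B·N_γ·s_γ = 0.5 × 10.29 × 2 × 16.7 × 0.8 = 137.47 kPa.
q_ult = 759.1 + 137.47 = 896.58 kPa.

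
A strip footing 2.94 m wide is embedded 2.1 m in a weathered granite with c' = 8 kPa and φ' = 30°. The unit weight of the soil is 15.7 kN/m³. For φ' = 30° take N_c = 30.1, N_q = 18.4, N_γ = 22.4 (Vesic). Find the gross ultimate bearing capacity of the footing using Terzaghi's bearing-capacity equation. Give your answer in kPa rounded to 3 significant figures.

q_ult ≈ 1360 kPa

Effective surcharge at the founding depth q = γ·D_f = 15.7 × 2.1 = 32.97 kPa.
q_ult = c·N_c + q·N_q + 0.5·γ·B·N_γ
     = 8 × 30.1 + 32.97 × 18.4 + 0.5 × 15.7 × 2.94 × 22.4
     = 240.8 + 606.65 + 516.97 = 1364.4 kPa.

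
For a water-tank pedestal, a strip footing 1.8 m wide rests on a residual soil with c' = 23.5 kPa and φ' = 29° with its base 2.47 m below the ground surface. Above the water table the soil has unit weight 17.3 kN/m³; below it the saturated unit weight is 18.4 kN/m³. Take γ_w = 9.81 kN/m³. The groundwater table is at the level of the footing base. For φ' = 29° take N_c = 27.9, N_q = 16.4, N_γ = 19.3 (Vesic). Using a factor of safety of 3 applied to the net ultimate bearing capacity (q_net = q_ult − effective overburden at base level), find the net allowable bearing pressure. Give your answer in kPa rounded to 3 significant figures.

q = γ·D_f = 17.3 × 2.47 = 42.731 kPa.
For the ½γBN_γ term take γ' = 18.4 − 9.81 = 8.59 kN/m³ (soil below base is submerged).
c·N_c = 23.5 × 27.9 = 655.65 kPa
q·N_q = 42.731 × 16.4 = 700.79 kPa
0.5·γ·B·N_γ = 0.5 × 8.59 × 1.8 × 19.3 = 149.21 kPa
q_ult = 655.65 + 700.79 + 149.21 = 1505.6 kPa.
Net ultimate: q_net = 1505.6 − 42.731 = 1462.9 kPa.
q_all(net) = 1462.9 / 3 = 487.64 kPa.

q_all(net) ≈ 488 kPa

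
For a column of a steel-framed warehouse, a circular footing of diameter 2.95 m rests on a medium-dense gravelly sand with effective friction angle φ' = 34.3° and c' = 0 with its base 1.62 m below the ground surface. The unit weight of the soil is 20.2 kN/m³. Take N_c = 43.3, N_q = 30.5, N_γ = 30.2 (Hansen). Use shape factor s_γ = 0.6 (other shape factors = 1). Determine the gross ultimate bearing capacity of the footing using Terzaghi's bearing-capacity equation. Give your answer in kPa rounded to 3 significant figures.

Overburden at base level: q = 20.2 × 1.62 = 32.724 kPa.
Surcharge term q·N_q = 32.724 × 30.5 = 998.08 kPa; self-weight term 0.5·γ·B·N_γ·s_γ = 0.5 × 20.2 × 2.95 × 30.2 × 0.6 = 539.89 kPa.
q_ult = 998.08 + 539.89 = 1538 kPa.

q_ult ≈ 1540 kPa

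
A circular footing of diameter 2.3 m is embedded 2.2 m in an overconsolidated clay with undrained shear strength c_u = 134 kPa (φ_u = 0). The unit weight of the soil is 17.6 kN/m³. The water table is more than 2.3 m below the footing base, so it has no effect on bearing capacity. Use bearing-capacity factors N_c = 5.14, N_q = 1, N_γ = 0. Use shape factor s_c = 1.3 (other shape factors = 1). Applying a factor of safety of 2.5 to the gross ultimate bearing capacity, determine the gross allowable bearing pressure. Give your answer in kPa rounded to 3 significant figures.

q = γ·D_f = 17.6 × 2.2 = 38.72 kPa.
c·N_c·s_c = 134 × 5.14 × 1.3 = 895.39 kPa
q·N_q = 38.72 × 1 = 38.72 kPa
q_ult = 895.39 + 38.72 = 934.11 kPa.
q_all = q_ult / FS = 934.11 / 2.5 = 373.64 kPa.

q_all ≈ 374 kPa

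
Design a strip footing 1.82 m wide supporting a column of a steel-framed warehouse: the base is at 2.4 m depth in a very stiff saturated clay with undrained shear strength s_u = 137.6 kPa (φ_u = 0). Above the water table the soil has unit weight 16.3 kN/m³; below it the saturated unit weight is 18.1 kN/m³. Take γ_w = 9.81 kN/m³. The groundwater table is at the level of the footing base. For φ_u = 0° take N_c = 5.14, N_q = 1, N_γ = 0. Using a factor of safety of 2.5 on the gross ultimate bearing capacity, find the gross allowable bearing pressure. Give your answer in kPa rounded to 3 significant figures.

q_all ≈ 299 kPa

q = γ·D_f = 16.3 × 2.4 = 39.12 kPa.
c·N_c = 137.6 × 5.14 = 707.26 kPa
q·N_q = 39.12 × 1 = 39.12 kPa
q_ult = 707.26 + 39.12 = 746.38 kPa.
q_all = 746.38 / 2.5 = 298.55 kPa.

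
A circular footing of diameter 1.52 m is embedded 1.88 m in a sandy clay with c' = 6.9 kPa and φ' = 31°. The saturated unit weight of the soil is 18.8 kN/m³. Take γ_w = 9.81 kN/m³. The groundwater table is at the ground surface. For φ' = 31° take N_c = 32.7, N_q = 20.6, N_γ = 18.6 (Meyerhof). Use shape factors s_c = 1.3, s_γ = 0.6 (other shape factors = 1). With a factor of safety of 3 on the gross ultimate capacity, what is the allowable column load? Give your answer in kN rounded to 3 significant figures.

P_all ≈ 434 kN

γ' = 18.8 − 9.81 = 8.99 kN/m³ (submerged throughout). q = 8.99 × 1.88 = 16.901 kPa; the same γ' applies in the ½γBN_γ term.
c·N_c·s_c = 6.9 × 32.7 × 1.3 = 293.32 kPa
q·N_q = 16.901 × 20.6 = 348.16 kPa
0.5·γ·B·N_γ·s_γ = 0.5 × 8.99 × 1.52 × 18.6 × 0.6 = 76.25 kPa
q_ult = 293.32 + 348.16 + 76.25 = 717.73 kPa.
Gross allowable pressure q_all = 717.73 / 3 = 239.24 kPa.
Footing area = 1.8146 m², so allowable column load = 239.24 × 1.8146 = 434.13 kN.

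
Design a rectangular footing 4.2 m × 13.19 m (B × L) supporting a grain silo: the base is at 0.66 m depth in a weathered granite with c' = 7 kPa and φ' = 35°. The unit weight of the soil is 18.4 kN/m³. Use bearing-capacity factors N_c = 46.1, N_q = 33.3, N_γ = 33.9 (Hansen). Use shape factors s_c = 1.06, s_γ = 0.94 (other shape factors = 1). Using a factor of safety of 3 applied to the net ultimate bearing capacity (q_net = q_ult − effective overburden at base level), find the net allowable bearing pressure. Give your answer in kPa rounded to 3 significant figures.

q_all(net) ≈ 655 kPa

q = γ·D_f = 18.4 × 0.66 = 12.144 kPa.
c·N_c·s_c = 7 × 46.1 × 1.06 = 342.06 kPa
q·N_q = 12.144 × 33.3 = 404.4 kPa
0.5·γ·B·N_γ·s_γ = 0.5 × 18.4 × 4.2 × 33.9 × 0.94 = 1231.3 kPa
q_ult = 342.06 + 404.4 + 1231.3 = 1977.8 kPa.
Net ultimate: q_net = 1977.8 − 12.144 = 1965.6 kPa.
q_all(net) = 1965.6 / 3 = 655.21 kPa.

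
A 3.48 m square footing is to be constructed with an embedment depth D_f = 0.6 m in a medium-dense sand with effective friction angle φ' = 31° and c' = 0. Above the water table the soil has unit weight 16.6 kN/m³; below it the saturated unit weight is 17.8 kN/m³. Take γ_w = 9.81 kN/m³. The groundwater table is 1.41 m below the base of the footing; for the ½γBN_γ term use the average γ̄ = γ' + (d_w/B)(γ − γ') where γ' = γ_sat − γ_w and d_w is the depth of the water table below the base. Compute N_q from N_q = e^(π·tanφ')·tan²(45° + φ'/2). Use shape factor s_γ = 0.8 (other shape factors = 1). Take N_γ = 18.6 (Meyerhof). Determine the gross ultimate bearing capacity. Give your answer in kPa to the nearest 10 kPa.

tan31° = 0.6009, so N_q = e^(π×0.6009)·tan²(60.5°) = 6.604 × 3.124 = 20.63.
Effective surcharge at the founding depth q = γ·D_f = 16.6 × 0.6 = 9.96 kPa.
With d_w = 1.41 m < B, γ̄ = 7.99 + (1.41/3.48) × (16.6 − 7.99) = 11.479 kN/m³.
q_ult = q·N_q + 0.5·γ·B·N_γ·s_γ
     = 9.96 × 20.631 + 0.5 × 11.479 × 3.48 × 18.6 × 0.8
     = 205.48 + 297.19 = 502.68 kPa.

q_ult ≈ 500 kPa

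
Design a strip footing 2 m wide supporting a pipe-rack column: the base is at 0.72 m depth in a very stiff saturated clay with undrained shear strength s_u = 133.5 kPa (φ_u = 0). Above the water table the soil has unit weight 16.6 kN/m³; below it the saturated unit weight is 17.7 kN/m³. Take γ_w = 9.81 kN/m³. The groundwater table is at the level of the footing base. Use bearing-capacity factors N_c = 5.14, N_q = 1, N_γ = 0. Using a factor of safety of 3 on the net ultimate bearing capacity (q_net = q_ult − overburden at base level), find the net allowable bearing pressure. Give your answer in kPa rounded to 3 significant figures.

Effective surcharge at the founding depth q = γ·D_f = 16.6 × 0.72 = 11.952 kPa.
q_ult = c·N_c + q·N_q
     = 133.5 × 5.14 + 11.952 × 1
     = 686.19 + 11.952 = 698.14 kPa.
q_net = 698.14 − 11.952 = 686.19 kPa.
q_all(net) = 686.19 / 3 = 228.73 kPa.

q_all(net) ≈ 229 kPa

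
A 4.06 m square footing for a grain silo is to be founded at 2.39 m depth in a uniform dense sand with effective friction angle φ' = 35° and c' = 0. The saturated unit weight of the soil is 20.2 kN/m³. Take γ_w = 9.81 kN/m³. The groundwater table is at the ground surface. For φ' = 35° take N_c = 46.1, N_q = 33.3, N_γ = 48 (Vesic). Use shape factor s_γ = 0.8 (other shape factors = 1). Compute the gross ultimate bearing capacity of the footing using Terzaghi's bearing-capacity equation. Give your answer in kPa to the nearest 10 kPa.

q_ult ≈ 1640 kPa

γ' = 20.2 − 9.81 = 10.39 kN/m³ (submerged throughout). q = 10.39 × 2.39 = 24.832 kPa; the same γ' applies in the ½γBN_γ term.
q·N_q = 24.832 × 33.3 = 826.91 kPa
0.5·γ·B·N_γ·s_γ = 0.5 × 10.39 × 4.06 × 48 × 0.8 = 809.92 kPa
q_ult = 826.91 + 809.92 = 1636.8 kPa.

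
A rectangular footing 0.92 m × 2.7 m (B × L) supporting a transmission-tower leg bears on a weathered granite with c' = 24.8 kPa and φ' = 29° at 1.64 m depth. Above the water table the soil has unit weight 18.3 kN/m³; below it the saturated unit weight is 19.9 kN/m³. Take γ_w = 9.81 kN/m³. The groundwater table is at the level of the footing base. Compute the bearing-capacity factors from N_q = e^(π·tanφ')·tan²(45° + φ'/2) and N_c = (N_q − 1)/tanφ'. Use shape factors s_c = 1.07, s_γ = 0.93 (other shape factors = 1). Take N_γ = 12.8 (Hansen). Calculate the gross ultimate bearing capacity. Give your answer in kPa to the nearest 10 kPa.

q_ult ≈ 1290 kPa

tan29° = 0.5543, so N_q = e^(π×0.5543)·tan²(59.5°) = 5.705 × 2.882 = 16.44.
N_c = (16.44 − 1)/tan29° = 27.86.
Overburden at base level: q = 18.3 × 1.64 = 30.012 kPa.
Below the base the soil is submerged, so the ½γBN_γ term uses γ' = 19.9 − 9.81 = 10.09 kN/m³.
Cohesion term c·N_c·s_c = 24.8 × 27.86 × 1.07 = 739.31 kPa; surcharge term q·N_q = 30.012 × 16.443 = 493.5 kPa; self-weight term 0.5·γ·B·N_γ·s_γ = 0.5 × 10.09 × 0.92 × 12.8 × 0.93 = 55.251 kPa.
q_ult = 739.31 + 493.5 + 55.251 = 1288.1 kPa.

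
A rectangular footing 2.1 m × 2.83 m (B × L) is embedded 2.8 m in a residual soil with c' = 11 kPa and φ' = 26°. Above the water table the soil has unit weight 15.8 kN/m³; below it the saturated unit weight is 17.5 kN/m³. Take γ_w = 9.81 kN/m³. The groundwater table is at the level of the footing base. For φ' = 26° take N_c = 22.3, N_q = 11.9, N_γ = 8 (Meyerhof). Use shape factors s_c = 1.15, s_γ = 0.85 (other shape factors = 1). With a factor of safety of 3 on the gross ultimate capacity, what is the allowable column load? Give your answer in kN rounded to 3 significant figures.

Overburden at base level: q = 15.8 × 2.8 = 44.24 kPa.
Below the base the soil is submerged, so the ½γBN_γ term uses γ' = 17.5 − 9.81 = 7.69 kN/m³.
Cohesion term c·N_c·s_c = 11 × 22.3 × 1.15 = 282.09 kPa; surcharge term q·N_q = 44.24 × 11.9 = 526.46 kPa; self-weight term 0.5·γ·B·N_γ·s_γ = 0.5 × 7.69 × 2.1 × 8 × 0.85 = 54.907 kPa.
q_ult = 282.09 + 526.46 + 54.907 = 863.46 kPa.
Gross allowable pressure q_all = 863.46 / 3 = 287.82 kPa.
Footing area = 5.943 m², so allowable column load = 287.82 × 5.943 = 1710.5 kN.

P_all ≈ 1710 kN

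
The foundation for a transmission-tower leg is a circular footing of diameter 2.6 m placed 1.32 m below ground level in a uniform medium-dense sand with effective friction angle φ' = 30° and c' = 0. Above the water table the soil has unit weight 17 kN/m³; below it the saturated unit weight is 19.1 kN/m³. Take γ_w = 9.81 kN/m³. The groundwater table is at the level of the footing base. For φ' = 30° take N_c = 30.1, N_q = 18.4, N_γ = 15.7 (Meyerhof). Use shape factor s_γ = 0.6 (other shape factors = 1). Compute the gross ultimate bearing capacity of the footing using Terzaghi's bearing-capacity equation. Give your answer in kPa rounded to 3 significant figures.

q_ult ≈ 527 kPa

Overburden at base level: q = 17 × 1.32 = 22.44 kPa.
Below the base the soil is submerged, so the ½γBN_γ term uses γ' = 19.1 − 9.81 = 9.29 kN/m³.
Surcharge term q·N_q = 22.44 × 18.4 = 412.9 kPa; self-weight term 0.5·γ·B·N_γ·s_γ = 0.5 × 9.29 × 2.6 × 15.7 × 0.6 = 113.77 kPa.
q_ult = 412.9 + 113.77 = 526.66 kPa.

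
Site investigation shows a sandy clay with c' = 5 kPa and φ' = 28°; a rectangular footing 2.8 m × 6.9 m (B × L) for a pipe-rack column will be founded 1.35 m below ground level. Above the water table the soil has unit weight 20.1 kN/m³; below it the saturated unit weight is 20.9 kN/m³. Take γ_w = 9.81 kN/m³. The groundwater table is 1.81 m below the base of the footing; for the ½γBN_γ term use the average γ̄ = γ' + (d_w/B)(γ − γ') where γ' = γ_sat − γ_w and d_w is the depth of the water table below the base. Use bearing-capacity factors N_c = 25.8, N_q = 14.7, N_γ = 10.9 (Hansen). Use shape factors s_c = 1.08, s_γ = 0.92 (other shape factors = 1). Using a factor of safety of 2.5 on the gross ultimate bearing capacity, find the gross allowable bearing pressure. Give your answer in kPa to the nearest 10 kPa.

q_all ≈ 310 kPa

Overburden at base level: q = 20.1 × 1.35 = 27.135 kPa.
The water table is 1.81 m below the base (< B = 2.8 m), so the ½γBN_γ term uses γ̄ = γ' + (d_w/B)(γ − γ') = 11.09 + (1.81/2.8)(20.1 − 11.09) = 16.914 kN/m³.
Cohesion term c·N_c·s_c = 5 × 25.8 × 1.08 = 139.32 kPa; surcharge term q·N_q = 27.135 × 14.7 = 398.88 kPa; self-weight term 0.5·γ·B·N_γ·s_γ = 0.5 × 16.914 × 2.8 × 10.9 × 0.92 = 237.46 kPa.
q_ult = 139.32 + 398.88 + 237.46 = 775.67 kPa.
q_all = 775.67 / 2.5 = 310.27 kPa.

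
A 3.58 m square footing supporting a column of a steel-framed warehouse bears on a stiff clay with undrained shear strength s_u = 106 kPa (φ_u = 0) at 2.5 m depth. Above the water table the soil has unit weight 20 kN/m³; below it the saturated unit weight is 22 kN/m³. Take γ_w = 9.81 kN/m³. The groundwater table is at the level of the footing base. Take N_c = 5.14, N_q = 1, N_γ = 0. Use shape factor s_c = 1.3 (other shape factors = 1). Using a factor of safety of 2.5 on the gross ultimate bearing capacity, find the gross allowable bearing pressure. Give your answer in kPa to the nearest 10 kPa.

q_all ≈ 300 kPa

Effective surcharge at the founding depth q = γ·D_f = 20 × 2.5 = 50 kPa.
q_ult = c·N_c·s_c + q·N_q
     = 106 × 5.14 × 1.3 + 50 × 1
     = 708.29 + 50 = 758.29 kPa.
q_all = 758.29 / 2.5 = 303.32 kPa.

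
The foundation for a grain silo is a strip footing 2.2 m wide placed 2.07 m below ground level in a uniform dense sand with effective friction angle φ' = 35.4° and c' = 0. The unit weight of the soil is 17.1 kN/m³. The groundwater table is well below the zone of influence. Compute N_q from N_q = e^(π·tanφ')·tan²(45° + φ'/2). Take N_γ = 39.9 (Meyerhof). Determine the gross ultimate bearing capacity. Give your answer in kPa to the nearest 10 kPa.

tan35.4° = 0.7107, so N_q = e^(π×0.7107)·tan²(62.7°) = 9.324 × 3.754 = 35.
Overburden at base level: q = 17.1 × 2.07 = 35.397 kPa.
Surcharge term q·N_q = 35.397 × 35.001 = 1238.9 kPa; self-weight term 0.5·γ·B·N_γ = 0.5 × 17.1 × 2.2 × 39.9 = 750.52 kPa.
q_ult = 1238.9 + 750.52 = 1989.4 kPa.

q_ult ≈ 1990 kPa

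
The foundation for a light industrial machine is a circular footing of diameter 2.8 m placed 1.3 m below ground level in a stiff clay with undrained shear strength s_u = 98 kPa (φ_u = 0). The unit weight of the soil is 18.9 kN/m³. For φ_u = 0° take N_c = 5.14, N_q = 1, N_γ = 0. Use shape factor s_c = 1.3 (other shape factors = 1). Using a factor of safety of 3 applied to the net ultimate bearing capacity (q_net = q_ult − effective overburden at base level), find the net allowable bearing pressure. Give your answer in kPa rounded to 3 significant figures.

q_all(net) ≈ 218 kPa

q = γ·D_f = 18.9 × 1.3 = 24.57 kPa.
c·N_c·s_c = 98 × 5.14 × 1.3 = 654.84 kPa
q·N_q = 24.57 × 1 = 24.57 kPa
q_ult = 654.84 + 24.57 = 679.41 kPa.
Net ultimate: q_net = 679.41 − 24.57 = 654.84 kPa.
q_all(net) = 654.84 / 3 = 218.28 kPa.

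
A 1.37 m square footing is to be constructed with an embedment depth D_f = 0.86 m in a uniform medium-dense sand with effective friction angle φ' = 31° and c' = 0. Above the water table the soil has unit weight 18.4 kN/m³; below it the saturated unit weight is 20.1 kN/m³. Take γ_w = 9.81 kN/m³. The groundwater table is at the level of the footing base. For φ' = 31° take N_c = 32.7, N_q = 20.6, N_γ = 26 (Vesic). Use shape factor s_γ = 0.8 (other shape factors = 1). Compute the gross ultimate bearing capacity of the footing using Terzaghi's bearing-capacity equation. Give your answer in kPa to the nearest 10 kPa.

Overburden at base level: q = 18.4 × 0.86 = 15.824 kPa.
Below the base the soil is submerged, so the ½γBN_γ term uses γ' = 20.1 − 9.81 = 10.29 kN/m³.
Surcharge term q·N_q = 15.824 × 20.6 = 325.97 kPa; self-weight term 0.5·γ·B·N_γ·s_γ = 0.5 × 10.29 × 1.37 × 26 × 0.8 = 146.61 kPa.
q_ult = 325.97 + 146.61 = 472.59 kPa.

q_ult ≈ 470 kPa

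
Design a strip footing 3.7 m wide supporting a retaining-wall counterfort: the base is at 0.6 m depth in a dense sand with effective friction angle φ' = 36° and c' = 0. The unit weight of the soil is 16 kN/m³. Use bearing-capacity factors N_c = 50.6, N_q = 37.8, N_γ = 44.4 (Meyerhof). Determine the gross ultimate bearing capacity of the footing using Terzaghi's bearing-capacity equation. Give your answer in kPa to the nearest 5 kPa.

Overburden at base level: q = 16 × 0.6 = 9.6 kPa.
Surcharge term q·N_q = 9.6 × 37.8 = 362.88 kPa; self-weight term 0.5·γ·B·N_γ = 0.5 × 16 × 3.7 × 44.4 = 1314.2 kPa.
q_ult = 362.88 + 1314.2 = 1677.1 kPa.

q_ult ≈ 1675 kPa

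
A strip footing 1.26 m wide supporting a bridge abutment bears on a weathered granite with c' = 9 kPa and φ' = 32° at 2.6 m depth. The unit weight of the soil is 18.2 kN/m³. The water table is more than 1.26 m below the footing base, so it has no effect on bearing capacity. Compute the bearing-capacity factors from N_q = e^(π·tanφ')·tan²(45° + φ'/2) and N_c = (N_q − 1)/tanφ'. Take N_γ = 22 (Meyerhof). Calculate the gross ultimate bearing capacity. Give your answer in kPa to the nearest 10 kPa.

q_ult ≈ 1670 kPa

tan32° = 0.6249, so N_q = e^(π×0.6249)·tan²(61°) = 7.121 × 3.255 = 23.18.
N_c = (23.18 − 1)/tan32° = 35.49.
Overburden at base level: q = 18.2 × 2.6 = 47.32 kPa.
Cohesion term c·N_c = 9 × 35.49 = 319.41 kPa; surcharge term q·N_q = 47.32 × 23.177 = 1096.7 kPa; self-weight term 0.5·γ·B·N_γ = 0.5 × 18.2 × 1.26 × 22 = 252.25 kPa.
q_ult = 319.41 + 1096.7 + 252.25 = 1668.4 kPa.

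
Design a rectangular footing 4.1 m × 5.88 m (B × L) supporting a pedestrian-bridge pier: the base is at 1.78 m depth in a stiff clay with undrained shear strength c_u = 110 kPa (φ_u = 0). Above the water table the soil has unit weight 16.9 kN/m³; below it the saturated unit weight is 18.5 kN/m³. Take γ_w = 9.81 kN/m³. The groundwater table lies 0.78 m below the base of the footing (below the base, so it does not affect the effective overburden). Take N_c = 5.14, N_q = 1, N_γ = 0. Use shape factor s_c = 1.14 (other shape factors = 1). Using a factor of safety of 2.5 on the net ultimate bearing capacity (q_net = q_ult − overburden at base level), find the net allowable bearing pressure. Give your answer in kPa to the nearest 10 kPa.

Effective surcharge at the founding depth q = γ·D_f = 16.9 × 1.78 = 30.082 kPa.
q_ult = c·N_c·s_c + q·N_q
     = 110 × 5.14 × 1.14 + 30.082 × 1
     = 644.56 + 30.082 = 674.64 kPa.
q_net = 674.64 − 30.082 = 644.56 kPa.
q_all(net) = 644.56 / 2.5 = 257.82 kPa.

q_all(net) ≈ 260 kPa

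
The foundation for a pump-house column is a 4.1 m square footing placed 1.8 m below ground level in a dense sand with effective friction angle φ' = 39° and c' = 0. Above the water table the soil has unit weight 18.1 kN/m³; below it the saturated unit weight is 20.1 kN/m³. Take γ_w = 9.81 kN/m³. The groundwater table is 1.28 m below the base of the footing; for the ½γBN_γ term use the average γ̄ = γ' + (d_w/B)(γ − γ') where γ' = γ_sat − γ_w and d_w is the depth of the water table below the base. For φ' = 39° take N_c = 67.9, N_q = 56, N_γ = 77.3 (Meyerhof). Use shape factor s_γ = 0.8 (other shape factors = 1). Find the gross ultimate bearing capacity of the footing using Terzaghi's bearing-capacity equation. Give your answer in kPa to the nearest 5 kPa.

q_ult ≈ 3440 kPa

q = γ·D_f = 18.1 × 1.8 = 32.58 kPa.
γ' = 10.29 kN/m³; averaging over the depth B below the base, γ̄ = γ' + (d_w/B)(γ − γ') = 12.728 kN/m³.
q·N_q = 32.58 × 56 = 1824.5 kPa
0.5·γ·B·N_γ·s_γ = 0.5 × 12.728 × 4.1 × 77.3 × 0.8 = 1613.6 kPa
q_ult = 1824.5 + 1613.6 = 3438.1 kPa.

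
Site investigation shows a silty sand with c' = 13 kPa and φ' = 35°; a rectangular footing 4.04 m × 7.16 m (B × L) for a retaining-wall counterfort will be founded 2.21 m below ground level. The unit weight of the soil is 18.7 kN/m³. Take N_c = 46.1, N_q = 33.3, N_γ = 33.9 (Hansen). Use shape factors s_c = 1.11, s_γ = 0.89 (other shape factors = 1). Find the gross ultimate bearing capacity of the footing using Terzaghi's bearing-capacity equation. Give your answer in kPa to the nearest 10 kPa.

Effective surcharge at the founding depth q = γ·D_f = 18.7 × 2.21 = 41.327 kPa.
q_ult = c·N_c·s_c + q·N_q + 0.5·γ·B·N_γ·s_γ
     = 13 × 46.1 × 1.11 + 41.327 × 33.3 + 0.5 × 18.7 × 4.04 × 33.9 × 0.89
     = 665.22 + 1376.2 + 1139.7 = 3181.1 kPa.

q_ult ≈ 3180 kPa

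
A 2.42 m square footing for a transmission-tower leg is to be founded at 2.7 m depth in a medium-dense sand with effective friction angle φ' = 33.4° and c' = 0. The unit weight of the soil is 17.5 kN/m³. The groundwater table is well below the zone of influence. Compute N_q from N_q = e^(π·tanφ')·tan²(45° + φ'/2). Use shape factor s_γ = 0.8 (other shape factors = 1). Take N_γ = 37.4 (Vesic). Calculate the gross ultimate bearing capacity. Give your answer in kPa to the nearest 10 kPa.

tan33.4° = 0.6594, so N_q = e^(π×0.6594)·tan²(61.7°) = 7.937 × 3.449 = 27.38.
Effective surcharge at the founding depth q = γ·D_f = 17.5 × 2.7 = 47.25 kPa.
q_ult = q·N_q + 0.5·γ·B·N_γ·s_γ
     = 47.25 × 27.375 + 0.5 × 17.5 × 2.42 × 37.4 × 0.8
     = 1293.5 + 633.56 = 1927 kPa.

q_ult ≈ 1930 kPa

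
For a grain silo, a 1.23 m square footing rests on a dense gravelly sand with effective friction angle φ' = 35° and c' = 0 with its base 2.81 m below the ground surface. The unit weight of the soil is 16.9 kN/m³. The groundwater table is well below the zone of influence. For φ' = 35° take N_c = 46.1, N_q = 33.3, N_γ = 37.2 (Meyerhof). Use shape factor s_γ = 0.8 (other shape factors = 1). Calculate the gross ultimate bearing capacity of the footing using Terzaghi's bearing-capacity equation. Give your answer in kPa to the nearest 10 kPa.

q_ult ≈ 1890 kPa

Overburden at base level: q = 16.9 × 2.81 = 47.489 kPa.
Surcharge term q·N_q = 47.489 × 33.3 = 1581.4 kPa; self-weight term 0.5·γ·B·N_γ·s_γ = 0.5 × 16.9 × 1.23 × 37.2 × 0.8 = 309.31 kPa.
q_ult = 1581.4 + 309.31 = 1890.7 kPa.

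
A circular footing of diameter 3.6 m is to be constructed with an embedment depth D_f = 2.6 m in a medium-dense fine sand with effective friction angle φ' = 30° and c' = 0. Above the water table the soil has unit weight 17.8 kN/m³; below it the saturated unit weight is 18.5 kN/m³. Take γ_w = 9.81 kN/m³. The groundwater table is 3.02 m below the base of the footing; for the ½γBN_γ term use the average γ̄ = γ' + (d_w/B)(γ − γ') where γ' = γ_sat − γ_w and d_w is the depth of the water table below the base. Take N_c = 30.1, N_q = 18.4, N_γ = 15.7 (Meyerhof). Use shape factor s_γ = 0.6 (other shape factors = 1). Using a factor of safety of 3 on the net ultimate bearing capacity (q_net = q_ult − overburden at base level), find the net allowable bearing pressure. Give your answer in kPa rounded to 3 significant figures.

q = γ·D_f = 17.8 × 2.6 = 46.28 kPa.
γ' = 8.69 kN/m³; averaging over the depth B below the base, γ̄ = γ' + (d_w/B)(γ − γ') = 16.332 kN/m³.
q·N_q = 46.28 × 18.4 = 851.55 kPa
0.5·γ·B·N_γ·s_γ = 0.5 × 16.332 × 3.6 × 15.7 × 0.6 = 276.93 kPa
q_ult = 851.55 + 276.93 = 1128.5 kPa.
q_net = 1128.5 − 46.28 = 1082.2 kPa.
q_all(net) = 1082.2 / 3 = 360.73 kPa.

q_all(net) ≈ 361 kPa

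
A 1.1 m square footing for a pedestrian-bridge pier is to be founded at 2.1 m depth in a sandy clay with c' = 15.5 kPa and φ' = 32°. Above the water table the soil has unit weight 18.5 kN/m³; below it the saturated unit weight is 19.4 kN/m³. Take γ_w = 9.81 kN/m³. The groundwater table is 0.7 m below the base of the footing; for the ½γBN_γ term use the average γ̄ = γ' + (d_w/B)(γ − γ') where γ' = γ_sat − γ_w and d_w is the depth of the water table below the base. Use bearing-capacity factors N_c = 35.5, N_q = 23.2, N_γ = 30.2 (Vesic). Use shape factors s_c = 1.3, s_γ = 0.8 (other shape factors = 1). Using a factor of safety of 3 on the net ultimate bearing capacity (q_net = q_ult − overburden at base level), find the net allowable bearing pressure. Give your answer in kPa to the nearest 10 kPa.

q_all(net) ≈ 590 kPa

Overburden at base level: q = 18.5 × 2.1 = 38.85 kPa.
The water table is 0.7 m below the base (< B = 1.1 m), so the ½γBN_γ term uses γ̄ = γ' + (d_w/B)(γ − γ') = 9.59 + (0.7/1.1)(18.5 − 9.59) = 15.26 kN/m³.
Cohesion term c·N_c·s_c = 15.5 × 35.5 × 1.3 = 715.33 kPa; surcharge term q·N_q = 38.85 × 23.2 = 901.32 kPa; self-weight term 0.5·γ·B·N_γ·s_γ = 0.5 × 15.26 × 1.1 × 30.2 × 0.8 = 202.77 kPa.
q_ult = 715.33 + 901.32 + 202.77 = 1819.4 kPa.
q_net = 1819.4 − 38.85 = 1780.6 kPa.
q_all(net) = 1780.6 / 3 = 593.52 kPa.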